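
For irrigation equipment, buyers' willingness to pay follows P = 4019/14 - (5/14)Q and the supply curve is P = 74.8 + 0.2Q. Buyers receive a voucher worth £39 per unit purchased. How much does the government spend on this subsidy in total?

Pre-subsidy: 4019/14 - (5/14)Q = 74.8 + 0.2Q gives Q* = 381 and P* = 151.
With the rebate, buyers effectively pay Pb = Ps − 39, where Ps is the price sellers receive.
On the curves, Pb = 4019/14 - (5/14)Q and Ps = 74.8 + 0.2Q; the wedge Ps − Pb = 39 gives 74.8 + 0.2Q − (4019/14 - (5/14)Q) = 39, so Q' = 451.
Then Pb = 4019/14 − (5/14)·451 = 126 and Ps = 74.8 + 0.2·451 = 165.
Government outlay = subsidy × quantity = 39 × 451 = 17589.

Government cost = £17589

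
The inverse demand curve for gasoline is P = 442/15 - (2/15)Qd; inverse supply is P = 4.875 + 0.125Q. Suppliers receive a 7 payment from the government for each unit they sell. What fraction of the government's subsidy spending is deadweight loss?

Pre-subsidy: 442/15 - (2/15)Q = 4.875 + 0.125Q gives Q* = 2951/31 and P* = 520/31.
With the subsidy, sellers receive Ps = Pb + 7 for each unit, where Pb is the price buyers pay.
On the curves, Pb = 442/15 - (2/15)Q and Ps = 4.875 + 0.125Q; the wedge Ps − Pb = 7 gives 4.875 + 0.125Q − (442/15 - (2/15)Q) = 7, so Q' = 3791/31.
Then Pb = 442/15 − (2/15)·(3791/31) = 408/31 and Ps = 4.875 + 0.125·(3791/31) = 625/31.
ΔCS = ½(2951/31 + 3791/31)(520/31 − 408/31) = 377552/961; ΔPS = ½(2951/31 + 3791/31)(625/31 − 520/31) = 353955/961.
Government spending = 7 × 3791/31 = 26537/31.
DWL = ½ × 7 × (3791/31 − 2951/31) = 2940/31; fraction = (2940/31) / (26537/31) = 420/3791.

DWL / government spending = 420/3791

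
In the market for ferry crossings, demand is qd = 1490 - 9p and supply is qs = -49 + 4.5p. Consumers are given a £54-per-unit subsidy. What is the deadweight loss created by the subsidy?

Pre-subsidy: 1490 - 9p = -49 + 4.5p gives p* = 114, q* = 464.
With the rebate, buyers effectively pay pb = ps − 54, where ps is the price sellers receive.
Demand in terms of ps becomes qd = 1490 − 9(ps − 54) = 1976 - 9ps. Setting this equal to supply: 1976 - 9ps = -49 + 4.5ps, so ps = 150.
Buyers pay pb = 150 − 54 = 96; q' = -49 + 4.5·150 = 626.
The subsidy expands output by 626 − 464 = 162 past the efficient level; on those units the gap between marginal cost and willingness to pay runs from 0 up to 54.
DWL = ½ × 54 × 162 = 4374.

Deadweight loss = £4374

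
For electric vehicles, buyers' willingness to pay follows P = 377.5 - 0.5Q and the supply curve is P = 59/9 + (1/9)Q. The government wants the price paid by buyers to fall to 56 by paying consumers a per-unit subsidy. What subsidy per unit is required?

At a buyer price of 56, quantity demanded is 755 − 2·56 = 643.
Sellers supply 643 only when they receive Ps = 59/9 + (1/9)·643 = 78.
s = Ps − Pb = 78 − 56 = 22.

Required subsidy s = 22 per unit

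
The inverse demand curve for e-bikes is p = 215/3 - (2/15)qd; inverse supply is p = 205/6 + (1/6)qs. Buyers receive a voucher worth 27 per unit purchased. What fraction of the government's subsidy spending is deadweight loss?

Pre-subsidy: 215/3 - (2/15)q = 205/6 + (1/6)q gives q* = 125 and p* = 55.
With the rebate, buyers effectively pay pb = ps − 27, where ps is the price sellers receive.
On the curves, pb = 215/3 - (2/15)q and ps = 205/6 + (1/6)q; the wedge ps − pb = 27 gives 205/6 + (1/6)q − (215/3 - (2/15)q) = 27, so q' = 215.
Then pb = 215/3 − (2/15)·215 = 43 and ps = 205/6 + (1/6)·215 = 70.
ΔCS = ½(125 + 215)(55 − 43) = 2040; ΔPS = ½(125 + 215)(70 − 55) = 2550.
Government spending = 27 × 215 = 5805.
DWL = ½ × 27 × (215 − 125) = 1215; fraction = 1215 / 5805 = 9/43.

DWL / government spending = 9/43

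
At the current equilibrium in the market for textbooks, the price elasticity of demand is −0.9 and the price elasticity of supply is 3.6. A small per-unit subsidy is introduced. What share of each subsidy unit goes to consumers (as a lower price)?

For a small subsidy around the equilibrium, the benefit split depends on the relative slopes, which at a point are proportional to the elasticities.
Buyer share = εs/(εs + |εd|) = 3.6/(3.6 + 0.9) = 0.8; seller share = |εd|/(εs + |εd|) = 0.2.

Consumer share = 0.8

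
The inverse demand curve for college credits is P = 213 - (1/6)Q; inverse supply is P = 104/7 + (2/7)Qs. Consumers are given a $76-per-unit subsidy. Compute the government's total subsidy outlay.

Pre-subsidy: 213 - (1/6)Q = 104/7 + (2/7)Q gives Q* = 438 and P* = 140.
With the rebate, buyers effectively pay Pb = Ps − 76, where Ps is the price sellers receive.
On the curves, Pb = 213 - (1/6)Q and Ps = 104/7 + (2/7)Q; the wedge Ps − Pb = 76 gives 104/7 + (2/7)Q − (213 - (1/6)Q) = 76, so Q' = 606.
Then Pb = 213 − (1/6)·606 = 112 and Ps = 104/7 + (2/7)·606 = 188.
Government outlay = subsidy × quantity = 76 × 606 = 46056.

Government cost = $46056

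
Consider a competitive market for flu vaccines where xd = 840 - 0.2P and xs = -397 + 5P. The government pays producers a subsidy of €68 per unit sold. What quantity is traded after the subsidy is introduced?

Pre-subsidy: 840 - 0.2P = -397 + 5P gives P* = 6185/26, x* = 20603/26.
With the subsidy, sellers receive Ps = Pb + 68 for each unit, where Pb is the price buyers pay.
Supply in terms of Pb becomes xs = -397 + 5(Pb + 68) = -57 + 5Pb. Setting this equal to demand: 840 - 0.2Pb = -57 + 5Pb, so Pb = 172.5.
Sellers receive Ps = 172.5 + 68 = 240.5; x' = 840 − 0.2·172.5 = 805.5.

x' = 805.5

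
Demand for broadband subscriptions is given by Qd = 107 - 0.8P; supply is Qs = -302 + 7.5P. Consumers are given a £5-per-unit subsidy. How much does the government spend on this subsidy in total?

Government cost = 29545/83

Pre-subsidy: 107 - 0.8P = -302 + 7.5P gives P* = 4090/83, Q* = 5609/83.
With the rebate, buyers effectively pay Pb = Ps − 5, where Ps is the price sellers receive.
Demand in terms of Ps becomes Qd = 107 − 0.8(Ps − 5) = 111 - 0.8Ps. Setting this equal to supply: 111 - 0.8Ps = -302 + 7.5Ps, so Ps = 4130/83.
Buyers pay Pb = 4130/83 − 5 = 3715/83; Q' = -302 + 7.5·(4130/83) = 5909/83.
Government outlay = subsidy × quantity = 5 × 5909/83 = 29545/83.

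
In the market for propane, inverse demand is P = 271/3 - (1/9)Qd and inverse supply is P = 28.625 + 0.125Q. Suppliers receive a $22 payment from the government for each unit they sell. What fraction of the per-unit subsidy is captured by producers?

Pre-subsidy: 271/3 - (1/9)Q = 28.625 + 0.125Q gives Q* = 4443/17 and P* = 1042/17.
With the subsidy, sellers receive Ps = Pb + 22 for each unit, where Pb is the price buyers pay.
On the curves, Pb = 271/3 - (1/9)Q and Ps = 28.625 + 0.125Q; the wedge Ps − Pb = 22 gives 28.625 + 0.125Q − (271/3 - (1/9)Q) = 22, so Q' = 6027/17.
Then Pb = 271/3 − (1/9)·(6027/17) = 866/17 and Ps = 28.625 + 0.125·(6027/17) = 1240/17.
Buyers' price falls by P* − Pb = 1042/17 − 866/17 = 176/17; sellers' price rises by Ps − P* = 1240/17 − 1042/17 = 198/17.
So producers capture (198/17)/22 = 9/17 of each unit of subsidy.

Producer share = 9/17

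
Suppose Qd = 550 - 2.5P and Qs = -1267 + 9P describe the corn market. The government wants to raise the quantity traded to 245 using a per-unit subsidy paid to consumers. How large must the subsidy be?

Required subsidy s = 46 per unit

At Q = 245, invert demand for the buyer price: Pb = (550 − 245)/2.5 = 122; invert supply for the seller price: Ps = (245 − (-1267))/9 = 168.
The subsidy must fill the gap: s = Ps − Pb = 168 − 122 = 46.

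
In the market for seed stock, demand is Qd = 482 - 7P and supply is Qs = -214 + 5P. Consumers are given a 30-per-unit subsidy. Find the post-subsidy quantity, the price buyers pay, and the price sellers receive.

Q' = 163.5; buyers pay 45.5; sellers receive 75.5

Pre-subsidy: 482 - 7P = -214 + 5P gives P* = 58, Q* = 76.
With the rebate, buyers effectively pay Pb = Ps − 30, where Ps is the price sellers receive.
Demand in terms of Ps becomes Qd = 482 − 7(Ps − 30) = 692 - 7Ps. Setting this equal to supply: 692 - 7Ps = -214 + 5Ps, so Ps = 75.5.
Buyers pay Pb = 75.5 − 30 = 45.5; Q' = -214 + 5·75.5 = 163.5.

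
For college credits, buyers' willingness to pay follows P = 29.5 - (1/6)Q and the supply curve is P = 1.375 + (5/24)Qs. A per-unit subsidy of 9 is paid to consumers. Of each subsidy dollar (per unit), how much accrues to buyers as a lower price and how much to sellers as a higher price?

Buyers gain 4 per unit; sellers gain 5 per unit

Pre-subsidy: 29.5 - (1/6)Q = 1.375 + (5/24)Q gives Q* = 75 and P* = 17.
With the rebate, buyers effectively pay Pb = Ps − 9, where Ps is the price sellers receive.
On the curves, Pb = 29.5 - (1/6)Q and Ps = 1.375 + (5/24)Q; the wedge Ps − Pb = 9 gives 1.375 + (5/24)Q − (29.5 - (1/6)Q) = 9, so Q' = 99.
Then Pb = 29.5 − (1/6)·99 = 13 and Ps = 1.375 + (5/24)·99 = 22.
Buyers' price falls by P* − Pb = 17 − 13 = 4; sellers' price rises by Ps − P* = 22 − 17 = 5.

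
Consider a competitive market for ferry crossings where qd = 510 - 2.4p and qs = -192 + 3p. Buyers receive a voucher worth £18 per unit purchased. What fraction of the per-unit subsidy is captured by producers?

Producer share = 4/9

Pre-subsidy: 510 - 2.4p = -192 + 3p gives p* = 130, q* = 198.
With the rebate, buyers effectively pay pb = ps − 18, where ps is the price sellers receive.
Demand in terms of ps becomes qd = 510 − 2.4(ps − 18) = 553.2 - 2.4ps. Setting this equal to supply: 553.2 - 2.4ps = -192 + 3ps, so ps = 138.
Buyers pay pb = 138 − 18 = 120; q' = -192 + 3·138 = 222.
Buyers' price falls by p* − pb = 130 − 120 = 10; sellers' price rises by ps − p* = 138 − 130 = 8.
So producers capture 8/18 = 4/9 of each unit of subsidy.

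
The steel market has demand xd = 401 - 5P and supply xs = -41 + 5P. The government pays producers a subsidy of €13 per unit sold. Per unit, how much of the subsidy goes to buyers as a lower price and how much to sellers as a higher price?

Buyers gain €6.5 per unit; sellers gain €6.5 per unit

Pre-subsidy: 401 - 5P = -41 + 5P gives P* = 44.2, x* = 180.
With the subsidy, sellers receive Ps = Pb + 13 for each unit, where Pb is the price buyers pay.
Supply in terms of Pb becomes xs = -41 + 5(Pb + 13) = 24 + 5Pb. Setting this equal to demand: 401 - 5Pb = 24 + 5Pb, so Pb = 37.7.
Sellers receive Ps = 37.7 + 13 = 50.7; x' = 401 − 5·37.7 = 212.5.
Buyers' price falls by P* − Pb = 44.2 − 37.7 = 6.5; sellers' price rises by Ps − P* = 50.7 − 44.2 = 6.5.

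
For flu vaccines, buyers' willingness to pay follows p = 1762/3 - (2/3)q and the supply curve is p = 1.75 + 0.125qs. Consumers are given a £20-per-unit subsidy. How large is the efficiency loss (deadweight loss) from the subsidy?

Pre-subsidy: 1762/3 - (2/3)q = 1.75 + 0.125q gives q* = 14054/19 and p* = 1790/19.
With the rebate, buyers effectively pay pb = ps − 20, where ps is the price sellers receive.
On the curves, pb = 1762/3 - (2/3)q and ps = 1.75 + 0.125q; the wedge ps − pb = 20 gives 1.75 + 0.125q − (1762/3 - (2/3)q) = 20, so q' = 14534/19.
Then pb = 1762/3 − (2/3)·(14534/19) = 1470/19 and ps = 1.75 + 0.125·(14534/19) = 1850/19.
The subsidy expands output by 14534/19 − 14054/19 = 480/19 past the efficient level; on those units the gap between marginal cost and willingness to pay runs from 0 up to 20.
DWL = ½ × 20 × 480/19 = 4800/19.

Deadweight loss = 4800/19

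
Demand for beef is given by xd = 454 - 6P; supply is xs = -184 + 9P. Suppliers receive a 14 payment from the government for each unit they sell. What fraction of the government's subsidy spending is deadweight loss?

Pre-subsidy: 454 - 6P = -184 + 9P gives P* = 638/15, x* = 198.8.
With the subsidy, sellers receive Ps = Pb + 14 for each unit, where Pb is the price buyers pay.
Supply in terms of Pb becomes xs = -184 + 9(Pb + 14) = -58 + 9Pb. Setting this equal to demand: 454 - 6Pb = -58 + 9Pb, so Pb = 512/15.
Sellers receive Ps = 512/15 + 14 = 722/15; x' = 454 − 6·(512/15) = 249.2.
ΔCS = ½(198.8 + 249.2)(638/15 − 512/15) = 1881.6; ΔPS = ½(198.8 + 249.2)(722/15 − 638/15) = 1254.4.
Government spending = 14 × 249.2 = 3488.8.
DWL = ½ × 14 × (249.2 − 198.8) = 352.8; fraction = 352.8 / 3488.8 = 9/89.

DWL / government spending = 9/89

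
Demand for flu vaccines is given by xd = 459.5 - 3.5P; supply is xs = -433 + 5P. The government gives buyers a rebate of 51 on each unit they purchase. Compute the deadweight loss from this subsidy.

Pre-subsidy: 459.5 - 3.5P = -433 + 5P gives P* = 105, x* = 92.
With the rebate, buyers effectively pay Pb = Ps − 51, where Ps is the price sellers receive.
Demand in terms of Ps becomes xd = 459.5 − 3.5(Ps − 51) = 638 - 3.5Ps. Setting this equal to supply: 638 - 3.5Ps = -433 + 5Ps, so Ps = 126.
Buyers pay Pb = 126 − 51 = 75; x' = -433 + 5·126 = 197.
The subsidy expands output by 197 − 92 = 105 past the efficient level; on those units the gap between marginal cost and willingness to pay runs from 0 up to 51.
DWL = ½ × 51 × 105 = 2677.5.

Deadweight loss = 2677.5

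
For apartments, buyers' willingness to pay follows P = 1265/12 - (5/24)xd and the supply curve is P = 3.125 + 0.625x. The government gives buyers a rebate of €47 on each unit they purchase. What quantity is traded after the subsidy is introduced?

x' = 179.15

Pre-subsidy: 1265/12 - (5/24)x = 3.125 + 0.625x gives x* = 122.75 and P* = 79.84375.
With the rebate, buyers effectively pay Pb = Ps − 47, where Ps is the price sellers receive.
On the curves, Pb = 1265/12 - (5/24)x and Ps = 3.125 + 0.625x; the wedge Ps − Pb = 47 gives 3.125 + 0.625x − (1265/12 - (5/24)x) = 47, so x' = 179.15.
Then Pb = 1265/12 − (5/24)·179.15 = 68.09375 and Ps = 3.125 + 0.625·179.15 = 115.09375.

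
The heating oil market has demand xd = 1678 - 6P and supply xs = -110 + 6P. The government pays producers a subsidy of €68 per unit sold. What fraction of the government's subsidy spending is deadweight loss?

DWL / government spending = 51/494

Pre-subsidy: 1678 - 6P = -110 + 6P gives P* = 149, x* = 784.
With the subsidy, sellers receive Ps = Pb + 68 for each unit, where Pb is the price buyers pay.
Supply in terms of Pb becomes xs = -110 + 6(Pb + 68) = 298 + 6Pb. Setting this equal to demand: 1678 - 6Pb = 298 + 6Pb, so Pb = 115.
Sellers receive Ps = 115 + 68 = 183; x' = 1678 − 6·115 = 988.
ΔCS = ½(784 + 988)(149 − 115) = 30124; ΔPS = ½(784 + 988)(183 − 149) = 30124.
Government spending = 68 × 988 = 67184.
DWL = ½ × 68 × (988 − 784) = 6936; fraction = 6936 / 67184 = 51/494.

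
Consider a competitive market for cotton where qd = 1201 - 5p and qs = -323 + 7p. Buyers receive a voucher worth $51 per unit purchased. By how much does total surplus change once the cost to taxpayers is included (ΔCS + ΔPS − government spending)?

Net change in total surplus = -$3793.125

Pre-subsidy: 1201 - 5p = -323 + 7p gives p* = 127, q* = 566.
With the rebate, buyers effectively pay pb = ps − 51, where ps is the price sellers receive.
Demand in terms of ps becomes qd = 1201 − 5(ps − 51) = 1456 - 5ps. Setting this equal to supply: 1456 - 5ps = -323 + 7ps, so ps = 148.25.
Buyers pay pb = 148.25 − 51 = 97.25; q' = -323 + 7·148.25 = 714.75.
ΔCS = ½(566 + 714.75)(127 − 97.25) = 19051.15625; ΔPS = ½(566 + 714.75)(148.25 − 127) = 13607.96875.
Government spending = 51 × 714.75 = 36452.25.
Net change = 19051.15625 + 13607.96875 − 36452.25 = -3793.125. The loss equals the DWL triangle ½·51·148.75.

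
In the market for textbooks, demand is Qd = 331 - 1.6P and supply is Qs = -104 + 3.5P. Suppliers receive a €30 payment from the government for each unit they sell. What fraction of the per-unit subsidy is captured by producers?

Producer share = 16/51

Pre-subsidy: 331 - 1.6P = -104 + 3.5P gives P* = 1450/17, Q* = 3307/17.
With the subsidy, sellers receive Ps = Pb + 30 for each unit, where Pb is the price buyers pay.
Supply in terms of Pb becomes Qs = -104 + 3.5(Pb + 30) = 1 + 3.5Pb. Setting this equal to demand: 331 - 1.6Pb = 1 + 3.5Pb, so Pb = 1100/17.
Sellers receive Ps = 1100/17 + 30 = 1610/17; Q' = 331 − 1.6·(1100/17) = 3867/17.
Buyers' price falls by P* − Pb = 1450/17 − 1100/17 = 350/17; sellers' price rises by Ps − P* = 1610/17 − 1450/17 = 160/17.
So producers capture (160/17)/30 = 16/51 of each unit of subsidy.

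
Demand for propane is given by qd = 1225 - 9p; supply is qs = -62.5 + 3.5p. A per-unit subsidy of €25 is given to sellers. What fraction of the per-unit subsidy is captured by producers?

Pre-subsidy: 1225 - 9p = -62.5 + 3.5p gives p* = 103, q* = 298.
With the subsidy, sellers receive ps = pb + 25 for each unit, where pb is the price buyers pay.
Supply in terms of pb becomes qs = -62.5 + 3.5(pb + 25) = 25 + 3.5pb. Setting this equal to demand: 1225 - 9pb = 25 + 3.5pb, so pb = 96.
Sellers receive ps = 96 + 25 = 121; q' = 1225 − 9·96 = 361.
Buyers' price falls by p* − pb = 103 − 96 = 7; sellers' price rises by ps − p* = 121 − 103 = 18.
So producers capture 18/25 = 0.72 of each unit of subsidy.

Producer share = 0.72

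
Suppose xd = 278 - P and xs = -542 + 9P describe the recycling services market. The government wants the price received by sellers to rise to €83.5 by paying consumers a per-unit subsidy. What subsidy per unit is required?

At a seller price of 83.5, quantity supplied is -542 + 9·83.5 = 209.5.
Buyers absorb 209.5 only when they pay Pb with 278 − 1·Pb = 209.5, i.e. Pb = 68.5.
s = Ps − Pb = 83.5 − 68.5 = 15.

Required subsidy s = €15 per unit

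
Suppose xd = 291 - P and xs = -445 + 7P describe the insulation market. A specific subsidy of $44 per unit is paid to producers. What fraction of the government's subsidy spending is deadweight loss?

DWL / government spending = 77/950

Pre-subsidy: 291 - P = -445 + 7P gives P* = 92, x* = 199.
With the subsidy, sellers receive Ps = Pb + 44 for each unit, where Pb is the price buyers pay.
Supply in terms of Pb becomes xs = -445 + 7(Pb + 44) = -137 + 7Pb. Setting this equal to demand: 291 - Pb = -137 + 7Pb, so Pb = 53.5.
Sellers receive Ps = 53.5 + 44 = 97.5; x' = 291 − 1·53.5 = 237.5.
ΔCS = ½(199 + 237.5)(92 − 53.5) = 8402.625; ΔPS = ½(199 + 237.5)(97.5 − 92) = 1200.375.
Government spending = 44 × 237.5 = 10450.
DWL = ½ × 44 × (237.5 − 199) = 847; fraction = 847 / 10450 = 77/950.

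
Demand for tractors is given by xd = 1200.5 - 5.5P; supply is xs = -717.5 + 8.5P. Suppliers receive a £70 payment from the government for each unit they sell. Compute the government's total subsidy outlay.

Pre-subsidy: 1200.5 - 5.5P = -717.5 + 8.5P gives P* = 137, x* = 447.
With the subsidy, sellers receive Ps = Pb + 70 for each unit, where Pb is the price buyers pay.
Supply in terms of Pb becomes xs = -717.5 + 8.5(Pb + 70) = -122.5 + 8.5Pb. Setting this equal to demand: 1200.5 - 5.5Pb = -122.5 + 8.5Pb, so Pb = 94.5.
Sellers receive Ps = 94.5 + 70 = 164.5; x' = 1200.5 − 5.5·94.5 = 680.75.
Government outlay = subsidy × quantity = 70 × 680.75 = 47652.5.

Government cost = £47652.5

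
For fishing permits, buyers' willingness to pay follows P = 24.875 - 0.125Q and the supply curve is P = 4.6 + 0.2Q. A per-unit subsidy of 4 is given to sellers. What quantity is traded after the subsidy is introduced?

Q' = 971/13

Pre-subsidy: 24.875 - 0.125Q = 4.6 + 0.2Q gives Q* = 811/13 and P* = 222/13.
With the subsidy, sellers receive Ps = Pb + 4 for each unit, where Pb is the price buyers pay.
On the curves, Pb = 24.875 - 0.125Q and Ps = 4.6 + 0.2Q; the wedge Ps − Pb = 4 gives 4.6 + 0.2Q − (24.875 - 0.125Q) = 4, so Q' = 971/13.
Then Pb = 24.875 − 0.125·(971/13) = 202/13 and Ps = 4.6 + 0.2·(971/13) = 254/13.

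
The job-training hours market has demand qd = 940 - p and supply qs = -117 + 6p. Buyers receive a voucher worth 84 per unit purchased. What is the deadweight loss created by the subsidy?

Pre-subsidy: 940 - p = -117 + 6p gives p* = 151, q* = 789.
With the rebate, buyers effectively pay pb = ps − 84, where ps is the price sellers receive.
Demand in terms of ps becomes qd = 940 − 1(ps − 84) = 1024 - ps. Setting this equal to supply: 1024 - ps = -117 + 6ps, so ps = 163.
Buyers pay pb = 163 − 84 = 79; q' = -117 + 6·163 = 861.
The subsidy expands output by 861 − 789 = 72 past the efficient level; on those units the gap between marginal cost and willingness to pay runs from 0 up to 84.
DWL = ½ × 84 × 72 = 3024.

Deadweight loss = 3024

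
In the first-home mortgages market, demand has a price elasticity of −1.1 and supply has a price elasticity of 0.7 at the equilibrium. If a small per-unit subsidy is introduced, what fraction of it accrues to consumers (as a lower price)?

Consumer share = 7/18

For a small subsidy around the equilibrium, the benefit split depends on the relative slopes, which at a point are proportional to the elasticities.
Buyer share = εs/(εs + |εd|) = 0.7/(0.7 + 1.1) = 7/18; seller share = |εd|/(εs + |εd|) = 11/18.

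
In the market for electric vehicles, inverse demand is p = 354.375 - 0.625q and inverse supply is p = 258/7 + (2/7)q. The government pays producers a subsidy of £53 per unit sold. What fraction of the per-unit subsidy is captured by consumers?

Consumer share = 35/51

Pre-subsidy: 354.375 - 0.625q = 258/7 + (2/7)q gives q* = 5927/17 and p* = 2320/17.
With the subsidy, sellers receive ps = pb + 53 for each unit, where pb is the price buyers pay.
On the curves, pb = 354.375 - 0.625q and ps = 258/7 + (2/7)q; the wedge ps − pb = 53 gives 258/7 + (2/7)q − (354.375 - 0.625q) = 53, so q' = 20749/51.
Then pb = 354.375 − 0.625·(20749/51) = 5105/51 and ps = 258/7 + (2/7)·(20749/51) = 7808/51.
Buyers' price falls by p* − pb = 2320/17 − 5105/51 = 1855/51; sellers' price rises by ps − p* = 7808/51 − 2320/17 = 848/51.
So consumers capture (1855/51)/53 = 35/51 of each unit of subsidy.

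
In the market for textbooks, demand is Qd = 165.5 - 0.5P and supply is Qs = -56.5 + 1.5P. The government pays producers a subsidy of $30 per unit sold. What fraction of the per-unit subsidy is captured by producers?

Pre-subsidy: 165.5 - 0.5P = -56.5 + 1.5P gives P* = 111, Q* = 110.
With the subsidy, sellers receive Ps = Pb + 30 for each unit, where Pb is the price buyers pay.
Supply in terms of Pb becomes Qs = -56.5 + 1.5(Pb + 30) = -11.5 + 1.5Pb. Setting this equal to demand: 165.5 - 0.5Pb = -11.5 + 1.5Pb, so Pb = 88.5.
Sellers receive Ps = 88.5 + 30 = 118.5; Q' = 165.5 − 0.5·88.5 = 121.25.
Buyers' price falls by P* − Pb = 111 − 88.5 = 22.5; sellers' price rises by Ps − P* = 118.5 − 111 = 7.5.
So producers capture 7.5/30 = 0.25 of each unit of subsidy.

Producer share = 0.25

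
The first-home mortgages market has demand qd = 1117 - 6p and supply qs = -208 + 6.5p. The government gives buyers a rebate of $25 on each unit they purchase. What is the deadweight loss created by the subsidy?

Pre-subsidy: 1117 - 6p = -208 + 6.5p gives p* = 106, q* = 481.
With the rebate, buyers effectively pay pb = ps − 25, where ps is the price sellers receive.
Demand in terms of ps becomes qd = 1117 − 6(ps − 25) = 1267 - 6ps. Setting this equal to supply: 1267 - 6ps = -208 + 6.5ps, so ps = 118.
Buyers pay pb = 118 − 25 = 93; q' = -208 + 6.5·118 = 559.
The subsidy expands output by 559 − 481 = 78 past the efficient level; on those units the gap between marginal cost and willingness to pay runs from 0 up to 25.
DWL = ½ × 25 × 78 = 975.

Deadweight loss = $975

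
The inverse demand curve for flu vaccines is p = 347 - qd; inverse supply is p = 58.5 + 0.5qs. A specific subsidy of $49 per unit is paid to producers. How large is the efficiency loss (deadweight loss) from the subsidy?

Pre-subsidy: 347 - q = 58.5 + 0.5q gives q* = 577/3 and p* = 464/3.
With the subsidy, sellers receive ps = pb + 49 for each unit, where pb is the price buyers pay.
On the curves, pb = 347 - q and ps = 58.5 + 0.5q; the wedge ps − pb = 49 gives 58.5 + 0.5q − (347 - q) = 49, so q' = 225.
Then pb = 347 − 1·225 = 122 and ps = 58.5 + 0.5·225 = 171.
The subsidy expands output by 225 − 577/3 = 98/3 past the efficient level; on those units the gap between marginal cost and willingness to pay runs from 0 up to 49.
DWL = ½ × 49 × 98/3 = 2401/3.

Deadweight loss = 2401/3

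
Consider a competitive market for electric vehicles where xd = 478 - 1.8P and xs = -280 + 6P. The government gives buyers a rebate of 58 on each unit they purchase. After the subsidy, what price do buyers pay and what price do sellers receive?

Pre-subsidy: 478 - 1.8P = -280 + 6P gives P* = 3790/39, x* = 3940/13.
With the rebate, buyers effectively pay Pb = Ps − 58, where Ps is the price sellers receive.
Demand in terms of Ps becomes xd = 478 − 1.8(Ps − 58) = 582.4 - 1.8Ps. Setting this equal to supply: 582.4 - 1.8Ps = -280 + 6Ps, so Ps = 4312/39.
Buyers pay Pb = 4312/39 − 58 = 2050/39; x' = -280 + 6·(4312/39) = 4984/13.

Buyers pay 2050/39; sellers receive 4312/39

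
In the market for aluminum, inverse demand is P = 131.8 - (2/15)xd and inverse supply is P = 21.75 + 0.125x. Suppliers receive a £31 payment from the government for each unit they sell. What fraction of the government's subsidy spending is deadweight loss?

Pre-subsidy: 131.8 - (2/15)x = 21.75 + 0.125x gives x* = 426 and P* = 75.
With the subsidy, sellers receive Ps = Pb + 31 for each unit, where Pb is the price buyers pay.
On the curves, Pb = 131.8 - (2/15)x and Ps = 21.75 + 0.125x; the wedge Ps − Pb = 31 gives 21.75 + 0.125x − (131.8 - (2/15)x) = 31, so x' = 546.
Then Pb = 131.8 − (2/15)·546 = 59 and Ps = 21.75 + 0.125·546 = 90.
ΔCS = ½(426 + 546)(75 − 59) = 7776; ΔPS = ½(426 + 546)(90 − 75) = 7290.
Government spending = 31 × 546 = 16926.
DWL = ½ × 31 × (546 − 426) = 1860; fraction = 1860 / 16926 = 10/91.

DWL / government spending = 10/91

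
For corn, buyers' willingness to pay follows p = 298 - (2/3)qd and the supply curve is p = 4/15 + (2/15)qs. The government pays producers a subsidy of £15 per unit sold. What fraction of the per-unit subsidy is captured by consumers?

Consumer share = 5/6

Pre-subsidy: 298 - (2/3)q = 4/15 + (2/15)q gives q* = 2233/6 and p* = 449/9.
With the subsidy, sellers receive ps = pb + 15 for each unit, where pb is the price buyers pay.
On the curves, pb = 298 - (2/3)q and ps = 4/15 + (2/15)q; the wedge ps − pb = 15 gives 4/15 + (2/15)q − (298 - (2/3)q) = 15, so q' = 4691/12.
Then pb = 298 − (2/3)·(4691/12) = 673/18 and ps = 4/15 + (2/15)·(4691/12) = 943/18.
Buyers' price falls by p* − pb = 449/9 − 673/18 = 12.5; sellers' price rises by ps − p* = 943/18 − 449/9 = 2.5.
So consumers capture 12.5/15 = 5/6 of each unit of subsidy.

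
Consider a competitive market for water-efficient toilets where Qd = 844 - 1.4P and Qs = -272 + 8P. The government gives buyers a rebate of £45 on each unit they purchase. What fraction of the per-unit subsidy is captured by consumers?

Pre-subsidy: 844 - 1.4P = -272 + 8P gives P* = 5580/47, Q* = 31856/47.
With the rebate, buyers effectively pay Pb = Ps − 45, where Ps is the price sellers receive.
Demand in terms of Ps becomes Qd = 844 − 1.4(Ps − 45) = 907 - 1.4Ps. Setting this equal to supply: 907 - 1.4Ps = -272 + 8Ps, so Ps = 5895/47.
Buyers pay Pb = 5895/47 − 45 = 3780/47; Q' = -272 + 8·(5895/47) = 34376/47.
Buyers' price falls by P* − Pb = 5580/47 − 3780/47 = 1800/47; sellers' price rises by Ps − P* = 5895/47 − 5580/47 = 315/47.
So consumers capture (1800/47)/45 = 40/47 of each unit of subsidy.

Consumer share = 40/47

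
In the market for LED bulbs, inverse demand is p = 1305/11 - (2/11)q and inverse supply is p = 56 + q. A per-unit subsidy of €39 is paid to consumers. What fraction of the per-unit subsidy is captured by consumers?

Pre-subsidy: 1305/11 - (2/11)q = 56 + q gives q* = 53 and p* = 109.
With the rebate, buyers effectively pay pb = ps − 39, where ps is the price sellers receive.
On the curves, pb = 1305/11 - (2/11)q and ps = 56 + q; the wedge ps − pb = 39 gives 56 + q − (1305/11 - (2/11)q) = 39, so q' = 86.
Then pb = 1305/11 − (2/11)·86 = 103 and ps = 56 + 1·86 = 142.
Buyers' price falls by p* − pb = 109 − 103 = 6; sellers' price rises by ps − p* = 142 − 109 = 33.
So consumers capture 6/39 = 2/13 of each unit of subsidy.

Consumer share = 2/13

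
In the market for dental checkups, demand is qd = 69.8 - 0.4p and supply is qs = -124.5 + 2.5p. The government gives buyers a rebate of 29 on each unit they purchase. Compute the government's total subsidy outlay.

Pre-subsidy: 69.8 - 0.4p = -124.5 + 2.5p gives p* = 67, q* = 43.
With the rebate, buyers effectively pay pb = ps − 29, where ps is the price sellers receive.
Demand in terms of ps becomes qd = 69.8 − 0.4(ps − 29) = 81.4 - 0.4ps. Setting this equal to supply: 81.4 - 0.4ps = -124.5 + 2.5ps, so ps = 71.
Buyers pay pb = 71 − 29 = 42; q' = -124.5 + 2.5·71 = 53.
Government outlay = subsidy × quantity = 29 × 53 = 1537.

Government cost = 1537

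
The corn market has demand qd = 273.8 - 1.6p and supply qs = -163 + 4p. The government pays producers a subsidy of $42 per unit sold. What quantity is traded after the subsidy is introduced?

q' = 197

Pre-subsidy: 273.8 - 1.6p = -163 + 4p gives p* = 78, q* = 149.
With the subsidy, sellers receive ps = pb + 42 for each unit, where pb is the price buyers pay.
Supply in terms of pb becomes qs = -163 + 4(pb + 42) = 5 + 4pb. Setting this equal to demand: 273.8 - 1.6pb = 5 + 4pb, so pb = 48.
Sellers receive ps = 48 + 42 = 90; q' = 273.8 − 1.6·48 = 197.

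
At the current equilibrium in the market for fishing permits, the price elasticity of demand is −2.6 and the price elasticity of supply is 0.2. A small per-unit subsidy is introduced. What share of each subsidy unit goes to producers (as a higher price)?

For a small subsidy around the equilibrium, the benefit split depends on the relative slopes, which at a point are proportional to the elasticities.
Buyer share = εs/(εs + |εd|) = 0.2/(0.2 + 2.6) = 1/14; seller share = |εd|/(εs + |εd|) = 13/14.
So producers capture 13/14 of the subsidy.

Producer share = 13/14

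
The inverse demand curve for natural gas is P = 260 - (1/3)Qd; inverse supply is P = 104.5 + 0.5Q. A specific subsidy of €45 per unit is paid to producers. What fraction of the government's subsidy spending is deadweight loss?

Pre-subsidy: 260 - (1/3)Q = 104.5 + 0.5Q gives Q* = 186.6 and P* = 197.8.
With the subsidy, sellers receive Ps = Pb + 45 for each unit, where Pb is the price buyers pay.
On the curves, Pb = 260 - (1/3)Q and Ps = 104.5 + 0.5Q; the wedge Ps − Pb = 45 gives 104.5 + 0.5Q − (260 - (1/3)Q) = 45, so Q' = 240.6.
Then Pb = 260 − (1/3)·240.6 = 179.8 and Ps = 104.5 + 0.5·240.6 = 224.8.
ΔCS = ½(186.6 + 240.6)(197.8 − 179.8) = 3844.8; ΔPS = ½(186.6 + 240.6)(224.8 − 197.8) = 5767.2.
Government spending = 45 × 240.6 = 10827.
DWL = ½ × 45 × (240.6 − 186.6) = 1215; fraction = 1215 / 10827 = 45/401.

DWL / government spending = 45/401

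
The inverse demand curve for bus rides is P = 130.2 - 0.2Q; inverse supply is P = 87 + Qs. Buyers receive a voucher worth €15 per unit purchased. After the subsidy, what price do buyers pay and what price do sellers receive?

Pre-subsidy: 130.2 - 0.2Q = 87 + Q gives Q* = 36 and P* = 123.
With the rebate, buyers effectively pay Pb = Ps − 15, where Ps is the price sellers receive.
On the curves, Pb = 130.2 - 0.2Q and Ps = 87 + Q; the wedge Ps − Pb = 15 gives 87 + Q − (130.2 - 0.2Q) = 15, so Q' = 48.5.
Then Pb = 130.2 − 0.2·48.5 = 120.5 and Ps = 87 + 1·48.5 = 135.5.

Buyers pay €120.5; sellers receive €135.5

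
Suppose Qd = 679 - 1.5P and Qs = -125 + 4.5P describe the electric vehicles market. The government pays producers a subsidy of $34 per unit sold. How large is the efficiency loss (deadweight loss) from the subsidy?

Pre-subsidy: 679 - 1.5P = -125 + 4.5P gives P* = 134, Q* = 478.
With the subsidy, sellers receive Ps = Pb + 34 for each unit, where Pb is the price buyers pay.
Supply in terms of Pb becomes Qs = -125 + 4.5(Pb + 34) = 28 + 4.5Pb. Setting this equal to demand: 679 - 1.5Pb = 28 + 4.5Pb, so Pb = 108.5.
Sellers receive Ps = 108.5 + 34 = 142.5; Q' = 679 − 1.5·108.5 = 516.25.
The subsidy expands output by 516.25 − 478 = 38.25 past the efficient level; on those units the gap between marginal cost and willingness to pay runs from 0 up to 34.
DWL = ½ × 34 × 38.25 = 650.25.

Deadweight loss = $650.25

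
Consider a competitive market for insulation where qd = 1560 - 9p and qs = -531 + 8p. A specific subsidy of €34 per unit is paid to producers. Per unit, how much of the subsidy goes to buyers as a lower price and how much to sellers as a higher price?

Buyers gain €16 per unit; sellers gain €18 per unit

Pre-subsidy: 1560 - 9p = -531 + 8p gives p* = 123, q* = 453.
With the subsidy, sellers receive ps = pb + 34 for each unit, where pb is the price buyers pay.
Supply in terms of pb becomes qs = -531 + 8(pb + 34) = -259 + 8pb. Setting this equal to demand: 1560 - 9pb = -259 + 8pb, so pb = 107.
Sellers receive ps = 107 + 34 = 141; q' = 1560 − 9·107 = 597.
Buyers' price falls by p* − pb = 123 − 107 = 16; sellers' price rises by ps − p* = 141 − 123 = 18.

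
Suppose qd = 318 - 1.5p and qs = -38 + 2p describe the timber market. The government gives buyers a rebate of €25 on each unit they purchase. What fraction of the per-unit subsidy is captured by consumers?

Pre-subsidy: 318 - 1.5p = -38 + 2p gives p* = 712/7, q* = 1158/7.
With the rebate, buyers effectively pay pb = ps − 25, where ps is the price sellers receive.
Demand in terms of ps becomes qd = 318 − 1.5(ps − 25) = 355.5 - 1.5ps. Setting this equal to supply: 355.5 - 1.5ps = -38 + 2ps, so ps = 787/7.
Buyers pay pb = 787/7 − 25 = 612/7; q' = -38 + 2·(787/7) = 1308/7.
Buyers' price falls by p* − pb = 712/7 − 612/7 = 100/7; sellers' price rises by ps − p* = 787/7 − 712/7 = 75/7.
So consumers capture (100/7)/25 = 4/7 of each unit of subsidy.

Consumer share = 4/7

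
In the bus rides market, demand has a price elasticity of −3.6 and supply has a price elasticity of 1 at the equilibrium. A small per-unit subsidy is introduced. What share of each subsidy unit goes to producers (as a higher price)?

For a small subsidy around the equilibrium, the benefit split depends on the relative slopes, which at a point are proportional to the elasticities.
Buyer share = εs/(εs + |εd|) = 1/(1 + 3.6) = 5/23; seller share = |εd|/(εs + |εd|) = 18/23.
So producers capture 18/23 of the subsidy.

Producer share = 18/23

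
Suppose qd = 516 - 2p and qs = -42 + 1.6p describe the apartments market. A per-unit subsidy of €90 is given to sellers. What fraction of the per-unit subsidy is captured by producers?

Pre-subsidy: 516 - 2p = -42 + 1.6p gives p* = 155, q* = 206.
With the subsidy, sellers receive ps = pb + 90 for each unit, where pb is the price buyers pay.
Supply in terms of pb becomes qs = -42 + 1.6(pb + 90) = 102 + 1.6pb. Setting this equal to demand: 516 - 2pb = 102 + 1.6pb, so pb = 115.
Sellers receive ps = 115 + 90 = 205; q' = 516 − 2·115 = 286.
Buyers' price falls by p* − pb = 155 − 115 = 40; sellers' price rises by ps − p* = 205 − 155 = 50.
So producers capture 50/90 = 5/9 of each unit of subsidy.

Producer share = 5/9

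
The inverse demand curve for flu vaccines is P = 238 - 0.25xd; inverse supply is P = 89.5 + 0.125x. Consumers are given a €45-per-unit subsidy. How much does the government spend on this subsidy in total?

Government cost = €23220

Pre-subsidy: 238 - 0.25x = 89.5 + 0.125x gives x* = 396 and P* = 139.
With the rebate, buyers effectively pay Pb = Ps − 45, where Ps is the price sellers receive.
On the curves, Pb = 238 - 0.25x and Ps = 89.5 + 0.125x; the wedge Ps − Pb = 45 gives 89.5 + 0.125x − (238 - 0.25x) = 45, so x' = 516.
Then Pb = 238 − 0.25·516 = 109 and Ps = 89.5 + 0.125·516 = 154.
Government outlay = subsidy × quantity = 45 × 516 = 23220.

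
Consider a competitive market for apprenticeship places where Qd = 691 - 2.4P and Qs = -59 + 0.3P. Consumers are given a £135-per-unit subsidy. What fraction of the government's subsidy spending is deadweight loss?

Pre-subsidy: 691 - 2.4P = -59 + 0.3P gives P* = 2500/9, Q* = 73/3.
With the rebate, buyers effectively pay Pb = Ps − 135, where Ps is the price sellers receive.
Demand in terms of Ps becomes Qd = 691 − 2.4(Ps − 135) = 1015 - 2.4Ps. Setting this equal to supply: 1015 - 2.4Ps = -59 + 0.3Ps, so Ps = 3580/9.
Buyers pay Pb = 3580/9 − 135 = 2365/9; Q' = -59 + 0.3·(3580/9) = 181/3.
ΔCS = ½(73/3 + 181/3)(2500/9 − 2365/9) = 635; ΔPS = ½(73/3 + 181/3)(3580/9 − 2500/9) = 5080.
Government spending = 135 × 181/3 = 8145.
DWL = ½ × 135 × (181/3 − 73/3) = 2430; fraction = 2430 / 8145 = 54/181.

DWL / government spending = 54/181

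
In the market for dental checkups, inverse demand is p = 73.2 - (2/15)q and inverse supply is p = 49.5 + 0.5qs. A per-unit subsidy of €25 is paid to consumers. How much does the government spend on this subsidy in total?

Government cost = 36525/19

Pre-subsidy: 73.2 - (2/15)q = 49.5 + 0.5q gives q* = 711/19 and p* = 1296/19.
With the rebate, buyers effectively pay pb = ps − 25, where ps is the price sellers receive.
On the curves, pb = 73.2 - (2/15)q and ps = 49.5 + 0.5q; the wedge ps − pb = 25 gives 49.5 + 0.5q − (73.2 - (2/15)q) = 25, so q' = 1461/19.
Then pb = 73.2 − (2/15)·(1461/19) = 1196/19 and ps = 49.5 + 0.5·(1461/19) = 1671/19.
Government outlay = subsidy × quantity = 25 × 1461/19 = 36525/19.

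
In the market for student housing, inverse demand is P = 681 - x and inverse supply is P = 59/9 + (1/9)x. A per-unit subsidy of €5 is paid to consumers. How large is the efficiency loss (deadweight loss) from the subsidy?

Pre-subsidy: 681 - x = 59/9 + (1/9)x gives x* = 607 and P* = 74.
With the rebate, buyers effectively pay Pb = Ps − 5, where Ps is the price sellers receive.
On the curves, Pb = 681 - x and Ps = 59/9 + (1/9)x; the wedge Ps − Pb = 5 gives 59/9 + (1/9)x − (681 - x) = 5, so x' = 611.5.
Then Pb = 681 − 1·611.5 = 69.5 and Ps = 59/9 + (1/9)·611.5 = 74.5.
The subsidy expands output by 611.5 − 607 = 4.5 past the efficient level; on those units the gap between marginal cost and willingness to pay runs from 0 up to 5.
DWL = ½ × 5 × 4.5 = 11.25.

Deadweight loss = €11.25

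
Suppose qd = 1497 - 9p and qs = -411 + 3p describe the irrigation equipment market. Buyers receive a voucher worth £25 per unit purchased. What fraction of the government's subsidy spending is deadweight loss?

Pre-subsidy: 1497 - 9p = -411 + 3p gives p* = 159, q* = 66.
With the rebate, buyers effectively pay pb = ps − 25, where ps is the price sellers receive.
Demand in terms of ps becomes qd = 1497 − 9(ps − 25) = 1722 - 9ps. Setting this equal to supply: 1722 - 9ps = -411 + 3ps, so ps = 177.75.
Buyers pay pb = 177.75 − 25 = 152.75; q' = -411 + 3·177.75 = 122.25.
ΔCS = ½(66 + 122.25)(159 − 152.75) = 588.28125; ΔPS = ½(66 + 122.25)(177.75 − 159) = 1764.84375.
Government spending = 25 × 122.25 = 3056.25.
DWL = ½ × 25 × (122.25 − 66) = 703.125; fraction = 703.125 / 3056.25 = 75/326.

DWL / government spending = 75/326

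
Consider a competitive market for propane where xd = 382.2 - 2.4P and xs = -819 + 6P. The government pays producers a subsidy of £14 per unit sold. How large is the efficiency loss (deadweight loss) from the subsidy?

Pre-subsidy: 382.2 - 2.4P = -819 + 6P gives P* = 143, x* = 39.
With the subsidy, sellers receive Ps = Pb + 14 for each unit, where Pb is the price buyers pay.
Supply in terms of Pb becomes xs = -819 + 6(Pb + 14) = -735 + 6Pb. Setting this equal to demand: 382.2 - 2.4Pb = -735 + 6Pb, so Pb = 133.
Sellers receive Ps = 133 + 14 = 147; x' = 382.2 − 2.4·133 = 63.
The subsidy expands output by 63 − 39 = 24 past the efficient level; on those units the gap between marginal cost and willingness to pay runs from 0 up to 14.
DWL = ½ × 14 × 24 = 168.

Deadweight loss = £168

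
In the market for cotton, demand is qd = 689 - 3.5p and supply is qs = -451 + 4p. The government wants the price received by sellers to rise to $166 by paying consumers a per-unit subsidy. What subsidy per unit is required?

Required subsidy s = $30 per unit

At a seller price of 166, quantity supplied is -451 + 4·166 = 213.
Buyers absorb 213 only when they pay pb with 689 − 3.5·pb = 213, i.e. pb = 136.
s = ps − pb = 166 − 136 = 30.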